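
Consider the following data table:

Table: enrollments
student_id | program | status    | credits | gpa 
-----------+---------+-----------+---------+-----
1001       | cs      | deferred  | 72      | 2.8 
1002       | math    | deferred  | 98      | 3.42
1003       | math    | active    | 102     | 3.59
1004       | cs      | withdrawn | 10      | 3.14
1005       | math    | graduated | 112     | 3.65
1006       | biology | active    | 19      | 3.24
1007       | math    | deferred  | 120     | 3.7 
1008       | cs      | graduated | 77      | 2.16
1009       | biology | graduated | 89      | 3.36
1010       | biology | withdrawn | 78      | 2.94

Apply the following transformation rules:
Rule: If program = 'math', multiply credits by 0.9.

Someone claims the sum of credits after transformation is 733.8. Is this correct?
Yes, the result is correct.

Step 1: Calculate the correct sum after transformation
Step 2: Apply multiplier 0.9 to records where program = 'math'
Step 3: Correct result = 733.8
Step 4: Claimed result = 733.8
Step 5: 733.8 = 733.8 ✓
Conclusion: The claimed result is correct.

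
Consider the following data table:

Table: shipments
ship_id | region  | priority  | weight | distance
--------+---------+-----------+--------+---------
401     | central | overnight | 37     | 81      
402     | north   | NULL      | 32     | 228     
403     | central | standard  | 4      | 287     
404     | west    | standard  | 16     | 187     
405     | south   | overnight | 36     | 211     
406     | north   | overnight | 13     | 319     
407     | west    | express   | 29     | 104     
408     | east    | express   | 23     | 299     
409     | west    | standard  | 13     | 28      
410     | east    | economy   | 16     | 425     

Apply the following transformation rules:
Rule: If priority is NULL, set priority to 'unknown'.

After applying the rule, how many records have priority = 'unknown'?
1

Step 1: Count records where priority IS NULL
Step 2: Found 1 records with NULL priority
Step 3: These records will have priority set to 'unknown'
Step 4: Records already having priority = 'unknown': 0
Step 5: Answer: 1 + 0 = 1 records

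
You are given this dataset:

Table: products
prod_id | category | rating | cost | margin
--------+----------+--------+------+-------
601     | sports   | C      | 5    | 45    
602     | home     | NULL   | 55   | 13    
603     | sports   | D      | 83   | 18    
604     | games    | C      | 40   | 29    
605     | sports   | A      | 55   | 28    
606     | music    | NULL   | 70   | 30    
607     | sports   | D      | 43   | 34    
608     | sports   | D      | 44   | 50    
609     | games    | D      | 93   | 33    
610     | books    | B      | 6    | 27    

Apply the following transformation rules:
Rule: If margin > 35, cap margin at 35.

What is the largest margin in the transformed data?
35

Step 1: Original maximum margin = 50
Step 2: Apply cap at 35
Step 3: 2 records had margin > 35 and were capped
Step 4: Maximum after transformation = 35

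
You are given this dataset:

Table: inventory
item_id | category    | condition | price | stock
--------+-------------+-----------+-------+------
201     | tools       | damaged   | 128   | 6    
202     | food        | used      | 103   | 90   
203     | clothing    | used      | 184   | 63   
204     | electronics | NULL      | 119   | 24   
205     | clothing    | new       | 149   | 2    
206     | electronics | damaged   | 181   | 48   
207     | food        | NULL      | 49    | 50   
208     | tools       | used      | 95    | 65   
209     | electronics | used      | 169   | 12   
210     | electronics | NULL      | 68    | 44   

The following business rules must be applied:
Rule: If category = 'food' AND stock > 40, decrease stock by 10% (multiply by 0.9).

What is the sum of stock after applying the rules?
390.0

Step 1: Find records where category = 'food' AND stock > 40
Step 2: 2 records match, summing to 140
Step 3: After multiplier: 140 × 0.9 = 126.0
Step 4: Unaffected records sum: 264
Step 5: Final sum = 126.0 + 264 = 390.0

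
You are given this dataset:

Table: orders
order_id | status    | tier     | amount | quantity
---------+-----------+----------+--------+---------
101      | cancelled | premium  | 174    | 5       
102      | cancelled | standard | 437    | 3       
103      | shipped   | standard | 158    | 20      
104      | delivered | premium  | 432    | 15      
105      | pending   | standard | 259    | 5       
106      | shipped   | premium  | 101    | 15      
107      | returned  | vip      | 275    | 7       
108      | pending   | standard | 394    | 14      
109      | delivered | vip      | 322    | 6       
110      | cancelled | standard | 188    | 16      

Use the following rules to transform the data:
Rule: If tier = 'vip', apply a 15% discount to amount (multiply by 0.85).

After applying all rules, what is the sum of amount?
2650.45

Step 1: Records with tier = 'vip' have total amount = 597
Step 2: Apply multiplier: 597 × 0.85 = 507.45
Step 3: Other records total: 2143
Step 4: Final sum = 507.45 + 2143 = 2650.45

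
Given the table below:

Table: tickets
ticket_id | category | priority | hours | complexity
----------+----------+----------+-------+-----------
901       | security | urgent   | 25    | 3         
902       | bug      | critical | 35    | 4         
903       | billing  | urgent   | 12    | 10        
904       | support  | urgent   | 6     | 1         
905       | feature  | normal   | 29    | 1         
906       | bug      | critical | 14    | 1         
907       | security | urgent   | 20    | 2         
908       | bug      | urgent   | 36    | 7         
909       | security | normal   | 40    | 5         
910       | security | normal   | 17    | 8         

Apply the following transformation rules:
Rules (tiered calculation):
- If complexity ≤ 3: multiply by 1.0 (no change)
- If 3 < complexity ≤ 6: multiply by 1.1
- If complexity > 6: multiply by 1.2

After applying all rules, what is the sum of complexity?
47.9

Step 1: Tier 1 (complexity ≤ 3): 5 records, sum = 8 × 1.0 = 8.0
Step 2: Tier 2 (3 < complexity ≤ 6): 2 records, sum = 9 × 1.1 = 9.9
Step 3: Tier 3 (complexity > 6): 3 records, sum = 25 × 1.2 = 30.0
Step 4: Final sum = 8.0 + 9.9 + 30.0 = 47.9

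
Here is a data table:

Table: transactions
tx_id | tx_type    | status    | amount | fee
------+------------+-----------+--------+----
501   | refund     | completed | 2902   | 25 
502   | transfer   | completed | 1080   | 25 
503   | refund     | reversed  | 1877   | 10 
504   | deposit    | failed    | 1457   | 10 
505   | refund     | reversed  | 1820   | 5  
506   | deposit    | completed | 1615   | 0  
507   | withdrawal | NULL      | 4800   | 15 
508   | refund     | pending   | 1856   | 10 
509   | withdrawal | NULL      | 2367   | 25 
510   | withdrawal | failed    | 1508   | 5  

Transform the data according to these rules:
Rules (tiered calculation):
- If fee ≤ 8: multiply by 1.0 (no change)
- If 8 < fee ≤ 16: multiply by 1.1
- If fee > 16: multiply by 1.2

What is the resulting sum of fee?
149.5

Step 1: Tier 1 (fee ≤ 8): 3 records, sum = 10 × 1.0 = 10.0
Step 2: Tier 2 (8 < fee ≤ 16): 4 records, sum = 45 × 1.1 = 49.5
Step 3: Tier 3 (fee > 16): 3 records, sum = 75 × 1.2 = 90.0
Step 4: Final sum = 10.0 + 49.5 + 90.0 = 149.5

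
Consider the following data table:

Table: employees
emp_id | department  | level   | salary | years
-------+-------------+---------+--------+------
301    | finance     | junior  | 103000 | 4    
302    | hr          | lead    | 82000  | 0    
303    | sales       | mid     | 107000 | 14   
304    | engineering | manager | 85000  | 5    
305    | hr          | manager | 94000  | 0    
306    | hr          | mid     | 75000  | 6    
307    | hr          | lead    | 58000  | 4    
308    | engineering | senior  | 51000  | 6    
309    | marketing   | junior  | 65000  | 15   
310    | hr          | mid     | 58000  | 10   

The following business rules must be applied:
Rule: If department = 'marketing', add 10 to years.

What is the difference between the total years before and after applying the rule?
10

Step 1: Original sum of years = 64
Step 2: 1 records have department = 'marketing'
Step 3: Each affected record changes by 10
Step 4: Total change = 1 × 10 = 10
Step 5: New sum = 64 + 10 = 74
Step 6: Difference = |74 - 64| = 10
        (Sum increased by 10)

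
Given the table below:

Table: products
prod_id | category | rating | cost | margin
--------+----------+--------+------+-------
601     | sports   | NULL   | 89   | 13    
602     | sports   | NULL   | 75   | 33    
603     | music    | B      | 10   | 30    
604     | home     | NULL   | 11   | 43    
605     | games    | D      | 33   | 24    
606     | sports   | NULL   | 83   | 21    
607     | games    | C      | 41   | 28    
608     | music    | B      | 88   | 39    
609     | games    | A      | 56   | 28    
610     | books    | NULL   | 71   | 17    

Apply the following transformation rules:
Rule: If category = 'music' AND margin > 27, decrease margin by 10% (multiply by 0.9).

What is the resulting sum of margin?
269.1

Step 1: Find records where category = 'music' AND margin > 27
Step 2: 2 records match, summing to 69
Step 3: After multiplier: 69 × 0.9 = 62.1
Step 4: Unaffected records sum: 207
Step 5: Final sum = 62.1 + 207 = 269.1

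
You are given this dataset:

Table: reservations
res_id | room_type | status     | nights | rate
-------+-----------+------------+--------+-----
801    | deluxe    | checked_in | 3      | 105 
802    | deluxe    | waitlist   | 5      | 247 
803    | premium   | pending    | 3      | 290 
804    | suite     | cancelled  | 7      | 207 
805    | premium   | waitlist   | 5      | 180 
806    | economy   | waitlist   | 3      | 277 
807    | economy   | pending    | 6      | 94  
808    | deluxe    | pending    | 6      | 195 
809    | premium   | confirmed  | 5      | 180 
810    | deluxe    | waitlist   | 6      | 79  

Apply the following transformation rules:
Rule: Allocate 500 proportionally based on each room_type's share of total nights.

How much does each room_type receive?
deluxe: 204.08, economy: 91.84, premium: 132.65, suite: 71.43

Step 1: Calculate total nights = 49
Step 2: Calculate each room_type's proportion:
  deluxe: 20/49 = 40.82% → 204.08
  economy: 9/49 = 18.37% → 91.84
  premium: 13/49 = 26.53% → 132.65
  suite: 7/49 = 14.29% → 71.43
Step 3: Verify: sum of allocations ≈ 500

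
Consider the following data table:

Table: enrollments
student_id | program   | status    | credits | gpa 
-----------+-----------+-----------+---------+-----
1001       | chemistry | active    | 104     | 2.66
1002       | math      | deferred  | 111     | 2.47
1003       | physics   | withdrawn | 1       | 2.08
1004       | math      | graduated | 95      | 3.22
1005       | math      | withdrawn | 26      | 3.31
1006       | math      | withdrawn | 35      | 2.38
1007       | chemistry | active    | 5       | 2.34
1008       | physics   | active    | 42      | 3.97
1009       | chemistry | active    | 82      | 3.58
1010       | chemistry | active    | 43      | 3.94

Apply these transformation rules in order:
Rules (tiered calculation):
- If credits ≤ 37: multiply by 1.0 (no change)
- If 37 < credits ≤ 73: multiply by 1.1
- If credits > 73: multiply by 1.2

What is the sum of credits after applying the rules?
630.9

Step 1: Tier 1 (credits ≤ 37): 4 records, sum = 67 × 1.0 = 67.0
Step 2: Tier 2 (37 < credits ≤ 73): 2 records, sum = 85 × 1.1 = 93.5
Step 3: Tier 3 (credits > 73): 4 records, sum = 392 × 1.2 = 470.4
Step 4: Final sum = 67.0 + 93.5 + 470.4 = 630.9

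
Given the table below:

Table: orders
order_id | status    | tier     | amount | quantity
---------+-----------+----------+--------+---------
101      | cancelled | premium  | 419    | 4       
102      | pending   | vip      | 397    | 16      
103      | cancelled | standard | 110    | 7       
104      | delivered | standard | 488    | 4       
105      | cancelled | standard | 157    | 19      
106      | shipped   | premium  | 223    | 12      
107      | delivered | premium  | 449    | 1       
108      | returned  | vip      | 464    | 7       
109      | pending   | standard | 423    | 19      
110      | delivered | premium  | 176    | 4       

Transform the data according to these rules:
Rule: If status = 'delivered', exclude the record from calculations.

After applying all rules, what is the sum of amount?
2193

Step 1: Identify records where status = 'delivered'
Step 2: The excluded records sum to 1113
Step 3: Original total amount = 3306
Step 4: Remaining total = 3306 - 1113 = 2193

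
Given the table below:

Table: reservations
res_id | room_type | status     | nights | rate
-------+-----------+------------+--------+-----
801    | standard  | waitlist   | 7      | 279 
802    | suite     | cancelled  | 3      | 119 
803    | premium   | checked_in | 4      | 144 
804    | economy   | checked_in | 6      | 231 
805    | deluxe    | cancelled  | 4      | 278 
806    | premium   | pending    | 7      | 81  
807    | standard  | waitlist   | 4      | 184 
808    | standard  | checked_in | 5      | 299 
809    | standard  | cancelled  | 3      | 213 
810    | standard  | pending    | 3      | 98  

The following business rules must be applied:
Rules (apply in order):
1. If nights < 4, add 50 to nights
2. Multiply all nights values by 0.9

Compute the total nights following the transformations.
176.4

Step 1: Apply Rule 1 - Add 50 to records with nights < 4
  - 3 records affected: 9 + (3 × 50) = 159
  - Unaffected records: 37
  - Sum after Rule 1: 196
Step 2: Apply Rule 2 - Multiply all by 0.9
  - 196 × 0.9 = 176.4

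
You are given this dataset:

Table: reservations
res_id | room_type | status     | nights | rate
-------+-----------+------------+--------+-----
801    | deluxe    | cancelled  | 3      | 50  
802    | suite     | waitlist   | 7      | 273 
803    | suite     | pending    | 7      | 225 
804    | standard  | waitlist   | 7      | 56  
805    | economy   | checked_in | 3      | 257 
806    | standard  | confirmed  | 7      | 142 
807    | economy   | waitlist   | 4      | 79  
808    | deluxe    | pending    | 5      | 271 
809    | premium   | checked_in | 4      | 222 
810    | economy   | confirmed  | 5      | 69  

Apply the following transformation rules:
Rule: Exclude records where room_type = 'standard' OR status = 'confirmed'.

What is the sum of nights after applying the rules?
33

Step 1: Find records where room_type = 'standard' OR status = 'confirmed'
Step 2: 3 records match, summing to 19
Step 3: Original sum: 52
Step 4: Remaining sum = 52 - 19 = 33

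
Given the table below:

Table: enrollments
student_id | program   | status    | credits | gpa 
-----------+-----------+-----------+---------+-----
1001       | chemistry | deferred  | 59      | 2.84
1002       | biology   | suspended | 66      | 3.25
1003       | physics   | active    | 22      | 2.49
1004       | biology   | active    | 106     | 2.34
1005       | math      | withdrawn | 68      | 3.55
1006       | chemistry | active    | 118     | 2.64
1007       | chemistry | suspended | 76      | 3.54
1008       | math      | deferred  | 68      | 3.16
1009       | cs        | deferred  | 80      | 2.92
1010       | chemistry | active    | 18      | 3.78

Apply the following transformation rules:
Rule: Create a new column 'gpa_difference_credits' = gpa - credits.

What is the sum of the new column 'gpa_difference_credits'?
-650.49

Step 1: For each record, compute gpa - credits
Example calculations:
  2.84 - 59 = -56.16
  3.25 - 66 = -62.75
  2.49 - 22 = -19.51
  ...
Step 2: Sum all derived values
Step 3: Total = -650.49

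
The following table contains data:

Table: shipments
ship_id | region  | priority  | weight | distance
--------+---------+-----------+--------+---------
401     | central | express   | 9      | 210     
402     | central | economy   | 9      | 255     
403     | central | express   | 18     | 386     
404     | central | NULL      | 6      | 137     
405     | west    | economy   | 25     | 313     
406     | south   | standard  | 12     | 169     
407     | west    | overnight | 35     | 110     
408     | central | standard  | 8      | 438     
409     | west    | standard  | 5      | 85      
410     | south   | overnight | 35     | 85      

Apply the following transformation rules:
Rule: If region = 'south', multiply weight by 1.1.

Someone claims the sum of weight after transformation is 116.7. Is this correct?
No, the correct result is 166.7.

Step 1: Calculate the correct sum after transformation
Step 2: Apply multiplier 1.1 to records where region = 'south'
Step 3: Correct result = 166.7
Step 4: Claimed result = 116.7
Step 5: 166.7 ≠ 116.7
Conclusion: The claimed result is incorrect. The correct answer is 166.7.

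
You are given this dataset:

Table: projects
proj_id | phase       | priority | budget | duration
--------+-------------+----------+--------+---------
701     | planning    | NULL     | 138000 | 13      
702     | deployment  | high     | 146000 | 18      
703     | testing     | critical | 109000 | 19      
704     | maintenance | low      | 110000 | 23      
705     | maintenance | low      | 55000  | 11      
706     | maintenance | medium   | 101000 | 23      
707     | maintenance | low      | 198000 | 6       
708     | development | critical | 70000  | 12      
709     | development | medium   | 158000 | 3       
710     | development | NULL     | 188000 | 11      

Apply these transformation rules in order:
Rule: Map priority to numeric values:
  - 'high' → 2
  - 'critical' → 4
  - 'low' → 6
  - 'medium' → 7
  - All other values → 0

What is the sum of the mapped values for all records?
42

Step 1: Apply mapping to each record
Step 2: Count by status:
  'high': 1 records × 2 = 2
  'critical': 2 records × 4 = 8
  'low': 3 records × 6 = 18
  'medium': 2 records × 7 = 14
Step 3: Sum all mapped values = 42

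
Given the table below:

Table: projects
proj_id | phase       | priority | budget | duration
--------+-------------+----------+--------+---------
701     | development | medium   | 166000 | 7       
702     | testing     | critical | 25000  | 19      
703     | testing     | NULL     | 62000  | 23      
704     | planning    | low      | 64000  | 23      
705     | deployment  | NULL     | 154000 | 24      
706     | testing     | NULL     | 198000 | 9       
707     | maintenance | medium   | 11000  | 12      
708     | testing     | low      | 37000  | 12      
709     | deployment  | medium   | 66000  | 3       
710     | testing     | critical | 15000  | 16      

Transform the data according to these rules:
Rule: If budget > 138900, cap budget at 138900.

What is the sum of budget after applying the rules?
696700

Step 1: 3 records have budget > 138900
Step 2: These records originally summed to 518000
Step 3: After capping: 3 × 138900 = 416700
Step 4: Unaffected records sum: 280000
Step 5: Final sum = 416700 + 280000 = 696700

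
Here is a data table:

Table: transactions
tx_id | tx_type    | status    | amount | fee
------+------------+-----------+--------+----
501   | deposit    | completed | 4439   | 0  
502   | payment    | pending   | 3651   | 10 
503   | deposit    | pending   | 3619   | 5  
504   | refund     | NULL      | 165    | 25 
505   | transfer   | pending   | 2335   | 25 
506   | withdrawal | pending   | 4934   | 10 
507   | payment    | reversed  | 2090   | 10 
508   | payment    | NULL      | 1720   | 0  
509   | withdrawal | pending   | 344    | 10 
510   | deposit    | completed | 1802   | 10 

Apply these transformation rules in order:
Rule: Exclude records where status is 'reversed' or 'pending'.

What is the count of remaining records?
4

Step 1: Count records to exclude
  - 1 (reversed) + 5 (pending) = 6 records
Step 2: Total records: 10
Step 3: Remaining = 10 - 6 = 4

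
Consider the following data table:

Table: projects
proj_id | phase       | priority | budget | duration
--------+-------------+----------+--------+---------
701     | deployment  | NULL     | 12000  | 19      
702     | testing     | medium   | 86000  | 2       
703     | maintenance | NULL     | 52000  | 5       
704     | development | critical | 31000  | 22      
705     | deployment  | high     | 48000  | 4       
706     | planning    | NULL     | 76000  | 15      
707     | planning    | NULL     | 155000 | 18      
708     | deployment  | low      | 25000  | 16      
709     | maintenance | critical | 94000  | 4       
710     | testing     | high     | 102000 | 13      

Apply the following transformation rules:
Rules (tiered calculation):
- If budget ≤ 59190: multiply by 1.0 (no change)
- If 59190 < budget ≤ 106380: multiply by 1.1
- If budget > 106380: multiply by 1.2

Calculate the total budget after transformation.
747800.0

Step 1: Tier 1 (budget ≤ 59190): 5 records, sum = 168000 × 1.0 = 168000.0
Step 2: Tier 2 (59190 < budget ≤ 106380): 4 records, sum = 358000 × 1.1 = 393800.0
Step 3: Tier 3 (budget > 106380): 1 records, sum = 155000 × 1.2 = 186000.0
Step 4: Final sum = 168000.0 + 393800.0 + 186000.0 = 747800.0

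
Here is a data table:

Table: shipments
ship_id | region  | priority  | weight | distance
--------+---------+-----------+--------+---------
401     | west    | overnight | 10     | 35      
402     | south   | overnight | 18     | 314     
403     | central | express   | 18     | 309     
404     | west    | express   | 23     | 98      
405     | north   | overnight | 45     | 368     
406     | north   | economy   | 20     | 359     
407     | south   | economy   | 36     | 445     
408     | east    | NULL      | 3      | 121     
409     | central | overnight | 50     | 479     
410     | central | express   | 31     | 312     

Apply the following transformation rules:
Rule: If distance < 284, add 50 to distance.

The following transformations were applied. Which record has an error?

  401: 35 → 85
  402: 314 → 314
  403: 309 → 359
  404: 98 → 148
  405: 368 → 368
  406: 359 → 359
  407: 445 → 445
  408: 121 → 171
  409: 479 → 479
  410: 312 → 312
Record 403 has an error. The correct transformed value should be 309, not 359.

Step 1: Check each record against the rule
Step 2: Record 403 has distance = 309
Step 3: Since 309 >= 284, the bonus should not have been applied
Step 4: Correct value = 309, but claimed value = 359
Conclusion: Record 403 has the error.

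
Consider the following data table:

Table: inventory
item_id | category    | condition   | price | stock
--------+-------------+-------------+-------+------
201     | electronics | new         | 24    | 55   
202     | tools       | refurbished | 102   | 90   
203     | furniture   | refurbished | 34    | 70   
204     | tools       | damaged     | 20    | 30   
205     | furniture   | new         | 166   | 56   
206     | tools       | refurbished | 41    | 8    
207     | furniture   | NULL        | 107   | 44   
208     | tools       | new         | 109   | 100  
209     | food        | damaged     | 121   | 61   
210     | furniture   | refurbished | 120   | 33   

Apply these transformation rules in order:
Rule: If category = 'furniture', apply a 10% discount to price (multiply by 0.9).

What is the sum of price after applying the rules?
801.3

Step 1: Records with category = 'furniture' have total price = 427
Step 2: Apply multiplier: 427 × 0.9 = 384.3
Step 3: Other records total: 417
Step 4: Final sum = 384.3 + 417 = 801.3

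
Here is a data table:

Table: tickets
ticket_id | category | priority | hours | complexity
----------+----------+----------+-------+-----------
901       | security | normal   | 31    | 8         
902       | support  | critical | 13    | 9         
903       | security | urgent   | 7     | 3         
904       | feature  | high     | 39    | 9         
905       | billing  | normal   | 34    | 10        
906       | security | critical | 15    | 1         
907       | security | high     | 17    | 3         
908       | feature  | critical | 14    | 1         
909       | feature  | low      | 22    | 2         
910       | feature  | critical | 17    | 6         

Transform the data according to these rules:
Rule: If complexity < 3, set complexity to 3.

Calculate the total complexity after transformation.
57

Step 1: 3 records have complexity < 3
Step 2: These records originally summed to 4
Step 3: After setting to minimum: 3 × 3 = 9
Step 4: Unaffected records sum: 48
Step 5: Final sum = 9 + 48 = 57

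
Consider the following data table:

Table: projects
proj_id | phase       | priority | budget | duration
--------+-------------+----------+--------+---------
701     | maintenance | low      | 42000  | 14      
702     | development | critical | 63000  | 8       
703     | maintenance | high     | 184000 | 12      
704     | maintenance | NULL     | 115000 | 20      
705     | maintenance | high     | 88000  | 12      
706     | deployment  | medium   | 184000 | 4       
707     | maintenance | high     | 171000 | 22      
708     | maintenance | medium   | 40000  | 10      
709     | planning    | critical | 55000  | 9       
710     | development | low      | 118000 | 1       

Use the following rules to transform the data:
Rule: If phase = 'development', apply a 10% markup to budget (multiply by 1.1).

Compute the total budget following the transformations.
1078100.0

Step 1: Records with phase = 'development' have total budget = 181000
Step 2: Apply multiplier: 181000 × 1.1 = 199100.0
Step 3: Other records total: 879000
Step 4: Final sum = 199100.0 + 879000 = 1078100.0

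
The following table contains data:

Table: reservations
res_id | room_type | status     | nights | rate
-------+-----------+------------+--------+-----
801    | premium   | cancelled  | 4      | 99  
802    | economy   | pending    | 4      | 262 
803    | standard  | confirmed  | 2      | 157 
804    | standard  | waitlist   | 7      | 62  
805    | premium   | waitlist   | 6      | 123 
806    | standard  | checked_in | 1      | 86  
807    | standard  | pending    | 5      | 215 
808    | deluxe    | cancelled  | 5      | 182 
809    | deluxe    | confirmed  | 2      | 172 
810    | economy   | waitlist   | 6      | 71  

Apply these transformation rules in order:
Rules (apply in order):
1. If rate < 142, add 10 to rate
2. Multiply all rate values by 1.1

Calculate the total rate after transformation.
1626.9

Step 1: Apply Rule 1 - Add 10 to records with rate < 142
  - 5 records affected: 441 + (5 × 10) = 491
  - Unaffected records: 988
  - Sum after Rule 1: 1479
Step 2: Apply Rule 2 - Multiply all by 1.1
  - 1479 × 1.1 = 1626.9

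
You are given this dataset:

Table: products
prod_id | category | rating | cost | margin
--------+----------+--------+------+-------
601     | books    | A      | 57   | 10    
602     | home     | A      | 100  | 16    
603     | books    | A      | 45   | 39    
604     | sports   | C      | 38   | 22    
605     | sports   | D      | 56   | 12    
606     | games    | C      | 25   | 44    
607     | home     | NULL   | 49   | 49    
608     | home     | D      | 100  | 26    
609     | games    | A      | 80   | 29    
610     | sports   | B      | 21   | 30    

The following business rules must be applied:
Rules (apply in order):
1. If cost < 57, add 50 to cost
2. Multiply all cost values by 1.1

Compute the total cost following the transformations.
958.1

Step 1: Apply Rule 1 - Add 50 to records with cost < 57
  - 6 records affected: 234 + (6 × 50) = 534
  - Unaffected records: 337
  - Sum after Rule 1: 871
Step 2: Apply Rule 2 - Multiply all by 1.1
  - 871 × 1.1 = 958.1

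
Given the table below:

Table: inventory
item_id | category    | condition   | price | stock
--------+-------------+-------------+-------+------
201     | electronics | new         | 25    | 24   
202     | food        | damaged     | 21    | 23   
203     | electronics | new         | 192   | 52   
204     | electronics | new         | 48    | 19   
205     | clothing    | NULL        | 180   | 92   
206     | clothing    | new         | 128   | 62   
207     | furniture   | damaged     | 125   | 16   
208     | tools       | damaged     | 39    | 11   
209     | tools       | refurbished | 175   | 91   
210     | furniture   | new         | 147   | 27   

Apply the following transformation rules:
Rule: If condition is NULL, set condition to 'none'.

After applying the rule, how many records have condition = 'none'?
1

Step 1: Count records where condition IS NULL
Step 2: Found 1 records with NULL condition
Step 3: These records will have condition set to 'none'
Step 4: Records already having condition = 'none': 0
Step 5: Answer: 1 + 0 = 1 records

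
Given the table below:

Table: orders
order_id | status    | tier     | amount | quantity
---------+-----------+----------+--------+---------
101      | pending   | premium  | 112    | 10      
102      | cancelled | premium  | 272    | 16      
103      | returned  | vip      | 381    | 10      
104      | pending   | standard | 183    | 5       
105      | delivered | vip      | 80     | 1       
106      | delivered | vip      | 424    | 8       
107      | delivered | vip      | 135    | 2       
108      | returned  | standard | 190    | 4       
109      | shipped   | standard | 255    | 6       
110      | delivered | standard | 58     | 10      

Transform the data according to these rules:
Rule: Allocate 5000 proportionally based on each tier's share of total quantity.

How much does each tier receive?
premium: 1805.56, standard: 1736.11, vip: 1458.33

Step 1: Calculate total quantity = 72
Step 2: Calculate each tier's proportion:
  premium: 26/72 = 36.11% → 1805.56
  standard: 25/72 = 34.72% → 1736.11
  vip: 21/72 = 29.17% → 1458.33
Step 3: Verify: sum of allocations ≈ 5000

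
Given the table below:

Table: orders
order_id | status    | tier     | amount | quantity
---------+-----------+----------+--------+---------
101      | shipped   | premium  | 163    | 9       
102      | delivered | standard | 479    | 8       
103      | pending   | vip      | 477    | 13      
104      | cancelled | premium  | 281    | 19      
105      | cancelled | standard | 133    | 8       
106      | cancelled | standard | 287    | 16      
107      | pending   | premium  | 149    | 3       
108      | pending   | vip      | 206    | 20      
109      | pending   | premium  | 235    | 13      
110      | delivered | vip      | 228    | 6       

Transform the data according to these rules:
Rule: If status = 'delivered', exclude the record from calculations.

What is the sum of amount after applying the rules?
1931

Step 1: Identify records where status = 'delivered'
Step 2: The excluded records sum to 707
Step 3: Original total amount = 2638
Step 4: Remaining total = 2638 - 707 = 1931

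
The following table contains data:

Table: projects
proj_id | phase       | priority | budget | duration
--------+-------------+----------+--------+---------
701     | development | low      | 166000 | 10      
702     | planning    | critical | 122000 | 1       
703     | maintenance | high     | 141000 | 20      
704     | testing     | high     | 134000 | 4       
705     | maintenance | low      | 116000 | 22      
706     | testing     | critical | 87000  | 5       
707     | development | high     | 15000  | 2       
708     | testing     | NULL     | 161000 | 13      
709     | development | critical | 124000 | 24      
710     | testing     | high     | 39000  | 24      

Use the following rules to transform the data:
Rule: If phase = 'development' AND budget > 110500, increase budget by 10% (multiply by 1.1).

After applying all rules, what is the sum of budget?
1134000.0

Step 1: Find records where phase = 'development' AND budget > 110500
Step 2: 2 records match, summing to 290000
Step 3: After multiplier: 290000 × 1.1 = 319000.0
Step 4: Unaffected records sum: 815000
Step 5: Final sum = 319000.0 + 815000 = 1134000.0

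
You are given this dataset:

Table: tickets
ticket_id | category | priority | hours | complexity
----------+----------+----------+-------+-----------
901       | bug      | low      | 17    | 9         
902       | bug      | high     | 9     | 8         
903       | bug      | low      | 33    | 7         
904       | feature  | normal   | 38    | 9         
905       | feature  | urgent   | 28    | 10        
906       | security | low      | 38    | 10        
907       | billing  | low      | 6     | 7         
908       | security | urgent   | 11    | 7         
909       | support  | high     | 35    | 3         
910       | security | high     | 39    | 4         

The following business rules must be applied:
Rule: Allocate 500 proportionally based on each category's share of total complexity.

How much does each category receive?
billing: 47.3, bug: 162.16, feature: 128.38, security: 141.89, support: 20.27

Step 1: Calculate total complexity = 74
Step 2: Calculate each category's proportion:
  billing: 7/74 = 9.46% → 47.3
  bug: 24/74 = 32.43% → 162.16
  feature: 19/74 = 25.68% → 128.38
  security: 21/74 = 28.38% → 141.89
  support: 3/74 = 4.05% → 20.27
Step 3: Verify: sum of allocations ≈ 500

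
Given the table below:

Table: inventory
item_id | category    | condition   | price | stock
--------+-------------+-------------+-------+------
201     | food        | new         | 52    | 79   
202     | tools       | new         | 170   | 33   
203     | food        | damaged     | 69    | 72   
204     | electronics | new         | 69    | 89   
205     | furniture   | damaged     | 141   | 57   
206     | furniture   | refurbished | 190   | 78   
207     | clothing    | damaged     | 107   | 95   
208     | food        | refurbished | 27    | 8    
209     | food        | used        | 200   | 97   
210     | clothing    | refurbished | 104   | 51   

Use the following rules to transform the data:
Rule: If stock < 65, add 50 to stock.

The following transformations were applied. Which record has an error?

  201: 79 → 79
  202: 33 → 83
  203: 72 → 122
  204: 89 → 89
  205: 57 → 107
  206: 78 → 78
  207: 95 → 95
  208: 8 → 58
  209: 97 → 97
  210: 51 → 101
Record 203 has an error. The correct transformed value should be 72, not 122.

Step 1: Check each record against the rule
Step 2: Record 203 has stock = 72
Step 3: Since 72 >= 65, the bonus should not have been applied
Step 4: Correct value = 72, but claimed value = 122
Conclusion: Record 203 has the error.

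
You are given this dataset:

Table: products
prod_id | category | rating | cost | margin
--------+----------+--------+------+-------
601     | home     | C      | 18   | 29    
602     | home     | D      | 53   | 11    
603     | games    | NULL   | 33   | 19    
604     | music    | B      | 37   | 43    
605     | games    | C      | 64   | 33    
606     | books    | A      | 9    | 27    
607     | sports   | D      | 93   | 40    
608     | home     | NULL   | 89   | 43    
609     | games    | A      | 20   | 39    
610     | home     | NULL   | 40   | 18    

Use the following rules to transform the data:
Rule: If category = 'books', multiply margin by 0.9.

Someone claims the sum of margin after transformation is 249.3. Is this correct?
No, the correct result is 299.3.

Step 1: Calculate the correct sum after transformation
Step 2: Apply multiplier 0.9 to records where category = 'books'
Step 3: Correct result = 299.3
Step 4: Claimed result = 249.3
Step 5: 299.3 ≠ 249.3
Conclusion: The claimed result is incorrect. The correct answer is 299.3.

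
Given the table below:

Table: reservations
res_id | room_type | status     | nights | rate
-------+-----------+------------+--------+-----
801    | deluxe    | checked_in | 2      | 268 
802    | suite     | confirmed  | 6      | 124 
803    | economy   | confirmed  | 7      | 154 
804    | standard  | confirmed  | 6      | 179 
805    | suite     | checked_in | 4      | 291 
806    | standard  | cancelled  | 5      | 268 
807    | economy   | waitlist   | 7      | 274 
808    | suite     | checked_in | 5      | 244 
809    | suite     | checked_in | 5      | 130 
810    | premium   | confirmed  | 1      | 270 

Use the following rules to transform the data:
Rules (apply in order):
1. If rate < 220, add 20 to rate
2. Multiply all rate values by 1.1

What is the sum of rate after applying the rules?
2510.2

Step 1: Apply Rule 1 - Add 20 to records with rate < 220
  - 4 records affected: 587 + (4 × 20) = 667
  - Unaffected records: 1615
  - Sum after Rule 1: 2282
Step 2: Apply Rule 2 - Multiply all by 1.1
  - 2282 × 1.1 = 2510.2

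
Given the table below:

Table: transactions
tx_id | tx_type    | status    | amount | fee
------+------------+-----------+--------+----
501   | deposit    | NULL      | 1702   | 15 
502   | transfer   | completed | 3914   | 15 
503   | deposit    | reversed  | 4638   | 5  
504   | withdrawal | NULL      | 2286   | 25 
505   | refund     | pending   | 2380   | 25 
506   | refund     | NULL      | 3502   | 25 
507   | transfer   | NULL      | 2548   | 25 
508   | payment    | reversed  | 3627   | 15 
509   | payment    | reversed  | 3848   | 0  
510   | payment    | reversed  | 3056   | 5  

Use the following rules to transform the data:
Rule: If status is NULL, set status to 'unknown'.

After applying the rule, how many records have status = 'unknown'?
4

Step 1: Count records where status IS NULL
Step 2: Found 4 records with NULL status
Step 3: These records will have status set to 'unknown'
Step 4: Records already having status = 'unknown': 0
Step 5: Answer: 4 + 0 = 4 records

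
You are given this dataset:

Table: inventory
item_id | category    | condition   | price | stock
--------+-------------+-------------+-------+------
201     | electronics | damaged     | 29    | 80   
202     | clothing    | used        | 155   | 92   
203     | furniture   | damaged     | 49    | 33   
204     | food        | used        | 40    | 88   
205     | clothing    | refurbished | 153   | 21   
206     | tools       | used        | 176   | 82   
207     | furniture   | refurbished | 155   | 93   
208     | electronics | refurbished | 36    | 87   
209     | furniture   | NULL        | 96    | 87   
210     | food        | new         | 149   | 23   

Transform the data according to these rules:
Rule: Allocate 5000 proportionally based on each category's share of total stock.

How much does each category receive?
clothing: 823.62, electronics: 1217.2, food: 809.04, furniture: 1552.48, tools: 597.67

Step 1: Calculate total stock = 686
Step 2: Calculate each category's proportion:
  clothing: 113/686 = 16.47% → 823.62
  electronics: 167/686 = 24.34% → 1217.2
  food: 111/686 = 16.18% → 809.04
  furniture: 213/686 = 31.05% → 1552.48
  tools: 82/686 = 11.95% → 597.67
Step 3: Verify: sum of allocations ≈ 5000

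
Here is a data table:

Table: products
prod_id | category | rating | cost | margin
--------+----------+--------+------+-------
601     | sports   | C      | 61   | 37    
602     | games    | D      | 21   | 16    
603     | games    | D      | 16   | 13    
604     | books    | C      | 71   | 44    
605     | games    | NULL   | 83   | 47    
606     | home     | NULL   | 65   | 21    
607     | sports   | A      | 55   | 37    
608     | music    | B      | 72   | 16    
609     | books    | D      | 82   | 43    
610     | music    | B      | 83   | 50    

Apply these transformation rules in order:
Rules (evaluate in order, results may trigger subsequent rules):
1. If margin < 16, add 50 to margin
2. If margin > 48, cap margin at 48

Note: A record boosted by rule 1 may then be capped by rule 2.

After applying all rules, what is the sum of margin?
357

Step 1: Apply rule 1 to records with margin < 16
  - 1 records get bonus of 50
  - Of these, 1 records then exceed 48 and get capped
Step 2: Apply rule 2 to records with margin > 48
  - 1 records (original) are capped
Step 3: Calculate final sum = 357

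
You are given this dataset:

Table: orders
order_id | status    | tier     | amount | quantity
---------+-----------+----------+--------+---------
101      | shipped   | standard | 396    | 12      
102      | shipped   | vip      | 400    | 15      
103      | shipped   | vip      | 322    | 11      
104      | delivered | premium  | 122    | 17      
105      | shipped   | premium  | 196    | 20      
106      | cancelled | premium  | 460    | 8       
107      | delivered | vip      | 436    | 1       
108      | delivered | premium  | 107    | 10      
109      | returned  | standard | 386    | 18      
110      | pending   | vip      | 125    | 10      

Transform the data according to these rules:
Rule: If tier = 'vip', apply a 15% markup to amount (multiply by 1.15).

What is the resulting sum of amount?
3142.45

Step 1: Records with tier = 'vip' have total amount = 1283
Step 2: Apply multiplier: 1283 × 1.15 = 1475.45
Step 3: Other records total: 1667
Step 4: Final sum = 1475.45 + 1667 = 3142.45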